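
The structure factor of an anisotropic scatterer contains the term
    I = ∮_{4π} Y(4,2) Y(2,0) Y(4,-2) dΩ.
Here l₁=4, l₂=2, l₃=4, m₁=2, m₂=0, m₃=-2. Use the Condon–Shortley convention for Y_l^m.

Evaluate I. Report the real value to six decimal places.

0.065536

Checks pass: Σm=0; 10 even; l₃=4∈[2,6].
(2·4+1)(2·2+1)(2·4+1) = 405
Δ: 2! 6! 2! / 11! → 1/13860
sum: t=0:+1/192 t=1:−1/36 t=2:+1/192 = -5/288
3j²(4 2 4; 0 0 0) = Δ·Π!·Σ² = 20/693  (sign -1)
sum: t=0:+1/192 t=1:−1/120 t=2:+1/2880 = -1/360
3j²(4 2 4; 2 0 -2) = Δ·Π!·Σ² = 16/3465  (sign -1)
combine: 4πI² = 405·20/693·16/3465 = 320/5929
take √, sign +1: I = 0.06553591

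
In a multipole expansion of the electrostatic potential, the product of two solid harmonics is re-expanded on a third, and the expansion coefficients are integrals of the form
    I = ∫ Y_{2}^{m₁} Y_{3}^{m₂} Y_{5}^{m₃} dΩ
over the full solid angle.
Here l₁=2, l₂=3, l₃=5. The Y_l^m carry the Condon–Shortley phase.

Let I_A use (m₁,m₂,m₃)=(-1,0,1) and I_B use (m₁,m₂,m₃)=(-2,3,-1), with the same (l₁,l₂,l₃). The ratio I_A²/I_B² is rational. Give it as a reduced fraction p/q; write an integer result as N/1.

l's match ⇒ only the (l;m) 3-j factors differ between A and B.
A: triangle coeff Δ(2,3,5) = 1/2310; Σ_t [0,0]: t=0:+1/216 = 1/216; (3j)²=8/231 [(2 3 5; -1 0 1)], sign=+1
B: triangle coeff Δ(2,3,5) = 1/2310; Σ_t [0,0]: t=0:+1/17280 = 1/17280; (3j)²=1/2310 [(2 3 5; -2 3 -1)], sign=+1
I_A²/I_B² = (8/231)/(1/2310) = 80/1

80/1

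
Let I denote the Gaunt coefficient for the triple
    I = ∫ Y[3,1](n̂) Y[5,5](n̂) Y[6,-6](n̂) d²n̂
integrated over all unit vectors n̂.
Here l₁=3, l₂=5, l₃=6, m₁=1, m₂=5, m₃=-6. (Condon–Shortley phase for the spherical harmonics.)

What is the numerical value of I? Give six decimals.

m-sum 0 ✓  L=14 even ✓  2≤6≤8 ✓
Π(2lᵢ+1) = 7×11×13 = 1001
triangle coeff Δ(3,5,6) = 1/675675
Σ_t [0,2]: t=0:+1/8640 t=1:−1/2304 t=2:+1/8640 = -7/34560
(3j)²=7/429 [(3 5 6; 0 0 0)], sign=-1
Σ_t [2,2]: t=2:+1/1935360 = 1/1935360
(3j)²=3/91 [(3 5 6; 1 5 -6)], sign=+1
⇒ 4πI² = 7/13
I = (-1)√(7/13/(4π)) = -0.20700098

-0.207001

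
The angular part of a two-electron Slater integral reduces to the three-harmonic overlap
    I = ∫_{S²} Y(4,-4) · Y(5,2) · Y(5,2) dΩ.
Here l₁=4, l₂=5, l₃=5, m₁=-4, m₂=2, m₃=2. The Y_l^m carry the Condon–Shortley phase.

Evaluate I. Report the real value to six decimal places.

m-sum 0 ✓  L=14 even ✓  1≤5≤9 ✓
Π(2lᵢ+1) = 9×11×11 = 1089
triangle coeff Δ(4,5,5) = 1/3153150
Σ_t [0,4]: t=0:+1/69120 t=1:−1/1728 t=2:+1/576 t=3:−1/1728 t=4:+1/69120 = 7/11520
(3j)²=2/143 [(4 5 5; 0 0 0)], sign=-1
Σ_t [4,4]: t=4:+1/20736 = 1/20736
(3j)²=35/1287 [(4 5 5; -4 2 2)], sign=-1
⇒ 4πI² = 70/169
I = (+1)√(70/169/(4π)) = 0.18155187

0.181552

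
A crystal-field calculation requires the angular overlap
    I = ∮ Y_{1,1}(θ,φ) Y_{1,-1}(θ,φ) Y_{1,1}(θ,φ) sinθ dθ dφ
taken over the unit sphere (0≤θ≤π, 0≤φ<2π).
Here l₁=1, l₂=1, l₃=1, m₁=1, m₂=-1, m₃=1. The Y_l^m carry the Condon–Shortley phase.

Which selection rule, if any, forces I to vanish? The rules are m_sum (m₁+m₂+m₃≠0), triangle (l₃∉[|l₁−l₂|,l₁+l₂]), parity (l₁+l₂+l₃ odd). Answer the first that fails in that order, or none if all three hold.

m_sum

azimuthal sum: 1 − 1 + 1 = 1  ✗
0 ≤ 1 ≤ 2 (triangle on l)
L = 1 + 1 + 1 = 3 (odd)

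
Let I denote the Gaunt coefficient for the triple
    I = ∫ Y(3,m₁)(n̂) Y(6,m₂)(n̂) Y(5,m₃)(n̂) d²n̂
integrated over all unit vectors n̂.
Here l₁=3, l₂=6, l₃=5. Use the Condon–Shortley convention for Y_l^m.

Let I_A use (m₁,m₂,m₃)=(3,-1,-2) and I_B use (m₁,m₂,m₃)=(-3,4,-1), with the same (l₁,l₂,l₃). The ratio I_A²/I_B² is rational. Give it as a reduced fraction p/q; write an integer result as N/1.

7/12

Same 3,6,5: normalisation and zero-m 3j drop out of the ratio.
A: Δ: 4! 2! 8! / 15! → 1/675675; sum: t=0:+1/34560 = 1/34560; 3j²(3 6 5; 3 -1 -2) = Δ·Π!·Σ² = 7/429  (sign -1)
B: Δ: 4! 2! 8! / 15! → 1/675675; sum: t=4:+1/69120 = 1/69120; 3j²(3 6 5; -3 4 -1) = Δ·Π!·Σ² = 4/143  (sign +1)
I_A²/I_B² = (7/429)/(4/143) = 7/12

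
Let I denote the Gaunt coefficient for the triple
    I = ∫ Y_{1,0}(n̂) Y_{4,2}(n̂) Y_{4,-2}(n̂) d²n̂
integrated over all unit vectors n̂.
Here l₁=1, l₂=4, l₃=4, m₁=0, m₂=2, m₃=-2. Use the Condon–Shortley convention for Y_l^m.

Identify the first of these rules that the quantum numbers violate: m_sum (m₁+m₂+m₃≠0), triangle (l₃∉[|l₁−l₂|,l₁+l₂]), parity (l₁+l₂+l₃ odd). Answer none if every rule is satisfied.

Σmᵢ = 0  ✓
l₃∈[|l₁−l₂|,l₁+l₂]=[3,5], have l₃=4  ✓
Σlᵢ = 9 ⇒ odd  ✗

parity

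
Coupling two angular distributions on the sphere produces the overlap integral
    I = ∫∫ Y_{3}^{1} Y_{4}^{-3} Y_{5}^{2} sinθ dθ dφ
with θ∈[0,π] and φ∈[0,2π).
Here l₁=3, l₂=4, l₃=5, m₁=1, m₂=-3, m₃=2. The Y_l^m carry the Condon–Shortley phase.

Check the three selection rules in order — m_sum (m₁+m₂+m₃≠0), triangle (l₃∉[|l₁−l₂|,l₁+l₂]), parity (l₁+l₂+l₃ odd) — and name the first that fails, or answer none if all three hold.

m₁+m₂+m₃ = 1 − 3 + 2 = 0  ✓
triangle: |3−4|=1 ≤ l₃=5 ≤ 3+4=7  ✓
parity: l₁+l₂+l₃ = 12 is even  ✓

none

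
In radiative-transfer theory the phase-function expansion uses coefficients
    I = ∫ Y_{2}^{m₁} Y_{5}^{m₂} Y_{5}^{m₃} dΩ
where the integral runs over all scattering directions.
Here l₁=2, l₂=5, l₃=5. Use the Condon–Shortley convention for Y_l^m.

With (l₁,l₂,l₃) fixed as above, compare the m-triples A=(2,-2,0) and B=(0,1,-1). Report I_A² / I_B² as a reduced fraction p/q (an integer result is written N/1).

Same 2,5,5: normalisation and zero-m 3j drop out of the ratio.
A: Δ: 2! 2! 8! / 13! → 1/38610; sum: t=0:+1/2880 = 1/2880; 3j²(2 5 5; 2 -2 0) = Δ·Π!·Σ² = 14/429  (sign -1)
B: Δ: 2! 2! 8! / 13! → 1/38610; sum: t=0:+1/5760 t=1:−1/720 t=2:+1/2304 = -1/1280; 3j²(2 5 5; 0 1 -1) = Δ·Π!·Σ² = 27/1430  (sign -1)
I_A²/I_B² = (14/429)/(27/1430) = 140/81

140/81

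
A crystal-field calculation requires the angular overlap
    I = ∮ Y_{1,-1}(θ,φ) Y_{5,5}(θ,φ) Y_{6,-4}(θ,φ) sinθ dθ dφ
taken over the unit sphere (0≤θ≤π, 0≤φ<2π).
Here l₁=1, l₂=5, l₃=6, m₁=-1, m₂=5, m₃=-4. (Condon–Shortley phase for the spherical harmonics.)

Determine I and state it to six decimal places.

Rules hold: Σm=0, L=12 even, 4≤6≤6.
N = 3·11·13 = 429
Δ = 0!·2!·10!/13! = 1/858
Racah Σ t=0..0: t=0:+1/14400 = 1/14400
⇒ 3j(1 5 6; 0 0 0)² = 6/143, sgn +1
Racah Σ t=0..0: t=0:+1/7257600 = 1/7257600
⇒ 3j(1 5 6; -1 5 -4)² = 1/858, sgn +1
4πI² = N·(3j₀)²·(3jₘ)² = 3/143
I = +1·√(0.020979/4π) = 0.04085899

0.040859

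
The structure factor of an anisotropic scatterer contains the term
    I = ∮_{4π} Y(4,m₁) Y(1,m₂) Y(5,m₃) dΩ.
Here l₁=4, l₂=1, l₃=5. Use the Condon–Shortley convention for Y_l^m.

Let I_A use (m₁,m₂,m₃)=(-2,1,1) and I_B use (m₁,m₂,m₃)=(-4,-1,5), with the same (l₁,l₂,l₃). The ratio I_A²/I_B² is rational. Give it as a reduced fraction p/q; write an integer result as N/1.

l's match ⇒ only the (l;m) 3-j factors differ between A and B.
A: triangle coeff Δ(4,1,5) = 1/495; Σ_t [0,0]: t=0:+1/2880 = 1/2880; (3j)²=2/165 [(4 1 5; -2 1 1)], sign=+1
B: triangle coeff Δ(4,1,5) = 1/495; Σ_t [0,0]: t=0:+1/80640 = 1/80640; (3j)²=1/11 [(4 1 5; -4 -1 5)], sign=+1
I_A²/I_B² = (2/165)/(1/11) = 2/15

2/15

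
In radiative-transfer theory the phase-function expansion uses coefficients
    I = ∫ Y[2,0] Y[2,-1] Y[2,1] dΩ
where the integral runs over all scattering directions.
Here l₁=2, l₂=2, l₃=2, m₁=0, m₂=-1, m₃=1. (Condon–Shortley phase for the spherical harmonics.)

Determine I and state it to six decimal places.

-0.090112

Rules hold: Σm=0, L=6 even, 0≤2≤4.
N = 5·5·5 = 125
Δ = 2!·2!·2!/7! = 1/630
Racah Σ t=0..2: t=0:+1/8 t=1:−1/1 t=2:+1/8 = -3/4
⇒ 3j(2 2 2; 0 0 0)² = 2/35, sgn -1
Racah Σ t=0..1: t=0:+1/4 t=1:−1/2 = -1/4
⇒ 3j(2 2 2; 0 -1 1)² = 1/70, sgn +1
4πI² = N·(3j₀)²·(3jₘ)² = 5/49
I = -1·√(0.102041/4π) = -0.09011188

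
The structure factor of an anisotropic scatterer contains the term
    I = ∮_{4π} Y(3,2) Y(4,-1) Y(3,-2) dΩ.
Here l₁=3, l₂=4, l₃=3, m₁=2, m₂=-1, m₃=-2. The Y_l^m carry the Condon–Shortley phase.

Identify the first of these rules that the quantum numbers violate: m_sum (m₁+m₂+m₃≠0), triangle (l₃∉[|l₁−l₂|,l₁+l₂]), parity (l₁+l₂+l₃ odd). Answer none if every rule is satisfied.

m₁+m₂+m₃ = 2 − 1 − 2 = -1  ✗
triangle: |3−4|=1 ≤ l₃=3 ≤ 3+4=7
parity: l₁+l₂+l₃ = 10 is even

m_sum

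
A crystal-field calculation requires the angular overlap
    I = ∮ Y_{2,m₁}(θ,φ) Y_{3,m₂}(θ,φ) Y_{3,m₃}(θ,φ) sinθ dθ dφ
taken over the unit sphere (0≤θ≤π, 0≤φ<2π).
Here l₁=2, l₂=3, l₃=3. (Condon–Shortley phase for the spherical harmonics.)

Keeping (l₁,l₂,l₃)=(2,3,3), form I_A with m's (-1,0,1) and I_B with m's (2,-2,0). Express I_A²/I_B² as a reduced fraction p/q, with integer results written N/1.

1/10

Shared (l₁,l₂,l₃)=(2,3,3): N and (l;000)² cancel in I_A²/I_B².
A: Δ = 2!·2!·4!/9! = 1/3780; Racah Σ t=1..2: t=1:−1/8 t=2:+1/12 = -1/24; ⇒ 3j(2 3 3; -1 0 1)² = 1/210, sgn -1
B: Δ = 2!·2!·4!/9! = 1/3780; Racah Σ t=0..0: t=0:+1/24 = 1/24; ⇒ 3j(2 3 3; 2 -2 0)² = 1/21, sgn -1
I_A²/I_B² = (1/210)/(1/21) = 1/10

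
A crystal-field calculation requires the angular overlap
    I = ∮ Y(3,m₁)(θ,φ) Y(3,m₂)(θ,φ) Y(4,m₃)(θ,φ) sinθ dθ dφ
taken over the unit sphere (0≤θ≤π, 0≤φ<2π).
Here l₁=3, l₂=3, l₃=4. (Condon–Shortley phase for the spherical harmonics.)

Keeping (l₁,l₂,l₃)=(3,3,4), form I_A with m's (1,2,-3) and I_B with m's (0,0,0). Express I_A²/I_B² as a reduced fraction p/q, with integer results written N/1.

Same 3,3,4: normalisation and zero-m 3j drop out of the ratio.
A: Δ: 2! 4! 4! / 11! → 1/34650; sum: t=1:−1/144 t=2:+1/288 = -1/288; 3j²(3 3 4; 1 2 -3) = Δ·Π!·Σ² = 1/99  (sign +1)
B: Δ: 2! 4! 4! / 11! → 1/34650; sum: t=0:+1/72 t=1:−1/16 t=2:+1/72 = -5/144; 3j²(3 3 4; 0 0 0) = Δ·Π!·Σ² = 2/77  (sign -1)
I_A²/I_B² = (1/99)/(2/77) = 7/18

7/18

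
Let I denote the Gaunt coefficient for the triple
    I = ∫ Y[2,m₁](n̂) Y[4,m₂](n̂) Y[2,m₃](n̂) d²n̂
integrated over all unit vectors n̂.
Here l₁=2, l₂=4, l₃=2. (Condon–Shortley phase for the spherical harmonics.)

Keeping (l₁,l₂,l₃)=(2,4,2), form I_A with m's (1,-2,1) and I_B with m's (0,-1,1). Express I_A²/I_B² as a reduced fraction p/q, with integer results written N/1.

4/3

Same 2,4,2: normalisation and zero-m 3j drop out of the ratio.
A: Δ: 4! 0! 4! / 9! → 1/630; sum: t=1:−1/36 = -1/36; 3j²(2 4 2; 1 -2 1) = Δ·Π!·Σ² = 4/63  (sign +1)
B: Δ: 4! 0! 4! / 9! → 1/630; sum: t=2:+1/24 = 1/24; 3j²(2 4 2; 0 -1 1) = Δ·Π!·Σ² = 1/21  (sign -1)
I_A²/I_B² = (4/63)/(1/21) = 4/3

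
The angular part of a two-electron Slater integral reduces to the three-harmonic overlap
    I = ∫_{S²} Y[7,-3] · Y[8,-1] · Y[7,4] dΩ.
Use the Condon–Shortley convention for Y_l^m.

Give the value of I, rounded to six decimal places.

-0.110152

m-sum 0 ✓  L=22 even ✓  1≤7≤15 ✓
Π(2lᵢ+1) = 15×17×15 = 3825
triangle coeff Δ(7,8,7) = 1/22086194130
Σ_t [1,7]: t=1:−1/18289152000 t=2:+1/248832000 t=3:−1/24883200 t=4:+1/11943936 t=5:−1/24883200 t=6:+1/248832000 t=7:−1/18289152000 = 11/975421440
(3j)²=1750/289731 [(7 8 7; 0 0 0)], sign=-1
Σ_t [4,7]: t=4:+1/298598400 t=5:−1/124416000 t=6:+1/348364800 t=7:−1/7315660800 = -143/73156608000
(3j)²=1716/260015 [(7 8 7; -3 -1 4)], sign=+1
⇒ 4πI² = 495000/3246473
I = (-1)√(495000/3246473/(4π)) = -0.11015184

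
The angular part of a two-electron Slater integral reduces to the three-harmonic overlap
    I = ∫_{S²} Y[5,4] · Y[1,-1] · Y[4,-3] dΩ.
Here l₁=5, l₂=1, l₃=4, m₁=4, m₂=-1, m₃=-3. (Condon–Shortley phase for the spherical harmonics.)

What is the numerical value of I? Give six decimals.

Rules hold: Σm=0, L=10 even, 4≤4≤6.
N = 11·3·9 = 297
Δ = 2!·8!·0!/11! = 1/495
Racah Σ t=1..1: t=1:−1/576 = -1/576
⇒ 3j(5 1 4; 0 0 0)² = 5/99, sgn -1
Racah Σ t=0..0: t=0:+1/10080 = 1/10080
⇒ 3j(5 1 4; 4 -1 -3)² = 4/55, sgn -1
4πI² = N·(3j₀)²·(3jₘ)² = 12/11
I = +1·√(1.09091/4π) = 0.29463840

0.294638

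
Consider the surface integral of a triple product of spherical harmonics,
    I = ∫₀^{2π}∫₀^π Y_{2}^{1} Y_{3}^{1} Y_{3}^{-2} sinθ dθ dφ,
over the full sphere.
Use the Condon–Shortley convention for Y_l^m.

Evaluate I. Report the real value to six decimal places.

0.162868

m-sum 0 ✓  L=8 even ✓  1≤3≤5 ✓
Π(2lᵢ+1) = 5×7×7 = 245
triangle coeff Δ(2,3,3) = 1/3780
Σ_t [0,2]: t=0:+1/24 t=1:−1/4 t=2:+1/24 = -1/6
(3j)²=4/105 [(2 3 3; 0 0 0)], sign=+1
Σ_t [0,1]: t=0:+1/48 t=1:−1/12 = -1/16
(3j)²=1/28 [(2 3 3; 1 1 -2)], sign=+1
⇒ 4πI² = 1/3
I = (+1)√(1/3/(4π)) = 0.16286750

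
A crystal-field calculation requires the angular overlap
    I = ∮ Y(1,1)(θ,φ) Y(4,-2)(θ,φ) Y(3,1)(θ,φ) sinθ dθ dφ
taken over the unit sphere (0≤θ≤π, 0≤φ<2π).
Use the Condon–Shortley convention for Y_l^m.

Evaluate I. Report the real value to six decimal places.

Checks pass: Σm=0; 8 even; l₃=3∈[3,5].
(2·1+1)(2·4+1)(2·3+1) = 189
Δ: 2! 0! 6! / 9! → 1/252
sum: t=1:−1/36 = -1/36
3j²(1 4 3; 0 0 0) = Δ·Π!·Σ² = 4/63  (sign +1)
sum: t=0:+1/96 = 1/96
3j²(1 4 3; 1 -2 1) = Δ·Π!·Σ² = 5/84  (sign +1)
combine: 4πI² = 189·4/63·5/84 = 5/7
take √, sign +1: I = 0.23841361

0.238414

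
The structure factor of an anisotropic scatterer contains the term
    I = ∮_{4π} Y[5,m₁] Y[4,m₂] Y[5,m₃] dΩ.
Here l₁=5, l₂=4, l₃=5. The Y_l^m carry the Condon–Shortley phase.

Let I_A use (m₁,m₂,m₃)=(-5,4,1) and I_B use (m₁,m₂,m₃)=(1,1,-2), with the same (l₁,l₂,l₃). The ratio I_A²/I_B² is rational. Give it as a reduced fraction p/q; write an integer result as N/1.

12/35

Same 5,4,5: normalisation and zero-m 3j drop out of the ratio.
A: Δ: 4! 6! 4! / 15! → 1/3153150; sum: t=4:+1/414720 = 1/414720; 3j²(5 4 5; -5 4 1) = Δ·Π!·Σ² = 2/429  (sign +1)
B: Δ: 4! 6! 4! / 15! → 1/3153150; sum: t=1:−1/5184 t=2:+1/1152 t=3:−1/2880 t=4:+1/103680 = 7/20736; 3j²(5 4 5; 1 1 -2) = Δ·Π!·Σ² = 35/2574  (sign -1)
I_A²/I_B² = (2/429)/(35/2574) = 12/35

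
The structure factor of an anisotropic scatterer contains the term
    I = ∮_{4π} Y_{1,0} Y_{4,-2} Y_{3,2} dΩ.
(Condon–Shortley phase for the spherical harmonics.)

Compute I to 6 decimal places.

m-sum 0 ✓  L=8 even ✓  3≤3≤5 ✓
Π(2lᵢ+1) = 3×9×7 = 189
triangle coeff Δ(1,4,3) = 1/252
Σ_t [1,1]: t=1:−1/36 = -1/36
(3j)²=4/63 [(1 4 3; 0 0 0)], sign=+1
Σ_t [1,1]: t=1:−1/120 = -1/120
(3j)²=1/21 [(1 4 3; 0 -2 2)], sign=+1
⇒ 4πI² = 4/7
I = (+1)√(4/7/(4π)) = 0.21324362

0.213244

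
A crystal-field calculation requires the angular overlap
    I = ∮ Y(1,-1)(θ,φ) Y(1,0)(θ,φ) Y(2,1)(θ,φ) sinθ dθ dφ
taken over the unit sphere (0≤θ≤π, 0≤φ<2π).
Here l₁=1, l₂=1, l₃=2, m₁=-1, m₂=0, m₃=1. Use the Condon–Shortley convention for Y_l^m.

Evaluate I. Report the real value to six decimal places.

Checks pass: Σm=0; 4 even; l₃=2∈[0,2].
(2·1+1)(2·1+1)(2·2+1) = 45
Δ: 0! 2! 2! / 5! → 1/30
sum: t=0:+1/1 = 1/1
3j²(1 1 2; 0 0 0) = Δ·Π!·Σ² = 2/15  (sign +1)
sum: t=0:+1/2 = 1/2
3j²(1 1 2; -1 0 1) = Δ·Π!·Σ² = 1/10  (sign -1)
combine: 4πI² = 45·2/15·1/10 = 3/5
take √, sign -1: I = -0.21850969

-0.218510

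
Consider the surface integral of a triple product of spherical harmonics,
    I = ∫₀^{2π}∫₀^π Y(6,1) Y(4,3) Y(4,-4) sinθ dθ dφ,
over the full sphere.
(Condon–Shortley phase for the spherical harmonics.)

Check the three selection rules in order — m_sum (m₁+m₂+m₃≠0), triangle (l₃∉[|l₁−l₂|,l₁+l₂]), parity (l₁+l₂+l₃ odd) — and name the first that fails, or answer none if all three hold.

Σmᵢ = 0  ✓
l₃∈[|l₁−l₂|,l₁+l₂]=[2,10], have l₃=4  ✓
Σlᵢ = 14 ⇒ even  ✓

none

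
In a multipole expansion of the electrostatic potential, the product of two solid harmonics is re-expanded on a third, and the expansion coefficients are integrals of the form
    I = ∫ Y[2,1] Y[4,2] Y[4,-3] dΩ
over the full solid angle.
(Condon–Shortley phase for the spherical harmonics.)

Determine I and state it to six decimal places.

m-sum 0 ✓  L=10 even ✓  2≤4≤6 ✓
Π(2lᵢ+1) = 5×9×9 = 405
triangle coeff Δ(2,4,4) = 1/13860
Σ_t [0,2]: t=0:+1/192 t=1:−1/36 t=2:+1/192 = -5/288
(3j)²=20/693 [(2 4 4; 0 0 0)], sign=-1
Σ_t [0,1]: t=0:+1/1440 t=1:−1/240 = -1/288
(3j)²=5/132 [(2 4 4; 1 2 -3)], sign=+1
⇒ 4πI² = 375/847
I = (-1)√(375/847/(4π)) = -0.18770204

-0.187702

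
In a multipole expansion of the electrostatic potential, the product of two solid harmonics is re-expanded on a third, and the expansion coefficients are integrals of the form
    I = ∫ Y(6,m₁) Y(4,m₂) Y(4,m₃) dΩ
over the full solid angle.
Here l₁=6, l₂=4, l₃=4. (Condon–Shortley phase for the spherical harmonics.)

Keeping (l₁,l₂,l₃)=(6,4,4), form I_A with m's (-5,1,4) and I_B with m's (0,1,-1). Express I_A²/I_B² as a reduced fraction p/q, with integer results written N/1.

Same 6,4,4: normalisation and zero-m 3j drop out of the ratio.
A: Δ: 6! 6! 2! / 15! → 1/1261260; sum: t=5:−1/172800 = -1/172800; 3j²(6 4 4; -5 1 4) = Δ·Π!·Σ² = 2/65  (sign -1)
B: Δ: 6! 6! 2! / 15! → 1/1261260; sum: t=3:−1/2592 t=4:+1/2304 t=5:−1/28800 = 7/518400; 3j²(6 4 4; 0 1 -1) = Δ·Π!·Σ² = 1/25740  (sign -1)
I_A²/I_B² = (2/65)/(1/25740) = 792/1

792/1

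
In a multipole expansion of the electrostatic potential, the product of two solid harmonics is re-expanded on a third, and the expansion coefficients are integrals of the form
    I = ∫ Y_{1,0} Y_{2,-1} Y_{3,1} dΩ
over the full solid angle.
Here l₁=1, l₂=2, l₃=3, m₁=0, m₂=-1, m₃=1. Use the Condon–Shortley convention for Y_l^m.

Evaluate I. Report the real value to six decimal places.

m-sum 0 ✓  L=6 even ✓  1≤3≤3 ✓
Π(2lᵢ+1) = 3×5×7 = 105
triangle coeff Δ(1,2,3) = 1/105
Σ_t [0,0]: t=0:+1/4 = 1/4
(3j)²=3/35 [(1 2 3; 0 0 0)], sign=-1
Σ_t [0,0]: t=0:+1/6 = 1/6
(3j)²=8/105 [(1 2 3; 0 -1 1)], sign=+1
⇒ 4πI² = 24/35
I = (-1)√(24/35/(4π)) = -0.23359668

-0.233597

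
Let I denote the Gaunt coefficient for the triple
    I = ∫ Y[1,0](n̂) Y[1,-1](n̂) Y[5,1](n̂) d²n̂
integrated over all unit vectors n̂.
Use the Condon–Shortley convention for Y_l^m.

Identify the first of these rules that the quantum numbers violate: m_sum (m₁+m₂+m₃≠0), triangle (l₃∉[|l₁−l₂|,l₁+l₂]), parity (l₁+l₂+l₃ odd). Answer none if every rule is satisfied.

triangle

m₁+m₂+m₃ = 0 − 1 + 1 = 0  ✓
triangle: |1−1|=0 ≤ l₃=5 ≤ 1+1=2  ✗
parity: l₁+l₂+l₃ = 7 is odd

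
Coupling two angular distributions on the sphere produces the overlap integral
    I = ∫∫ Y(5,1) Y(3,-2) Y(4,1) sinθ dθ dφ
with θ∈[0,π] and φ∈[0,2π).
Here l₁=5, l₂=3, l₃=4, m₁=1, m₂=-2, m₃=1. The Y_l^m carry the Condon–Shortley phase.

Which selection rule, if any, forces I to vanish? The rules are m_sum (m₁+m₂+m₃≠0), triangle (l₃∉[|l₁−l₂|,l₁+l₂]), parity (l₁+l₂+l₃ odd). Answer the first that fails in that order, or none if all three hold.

none

azimuthal sum: 1 − 2 + 1 = 0  ✓
2 ≤ 4 ≤ 8 (triangle on l)  ✓
L = 5 + 3 + 4 = 12 (even)  ✓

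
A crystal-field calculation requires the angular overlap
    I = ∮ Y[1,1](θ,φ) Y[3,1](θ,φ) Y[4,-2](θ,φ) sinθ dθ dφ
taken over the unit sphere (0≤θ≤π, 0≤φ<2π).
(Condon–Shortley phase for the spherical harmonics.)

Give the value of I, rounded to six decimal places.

0.238414

m-sum 0 ✓  L=8 even ✓  2≤4≤4 ✓
Π(2lᵢ+1) = 3×7×9 = 189
triangle coeff Δ(1,3,4) = 1/252
Σ_t [0,0]: t=0:+1/36 = 1/36
(3j)²=4/63 [(1 3 4; 0 0 0)], sign=+1
Σ_t [0,0]: t=0:+1/96 = 1/96
(3j)²=5/84 [(1 3 4; 1 1 -2)], sign=+1
⇒ 4πI² = 5/7
I = (+1)√(5/7/(4π)) = 0.23841361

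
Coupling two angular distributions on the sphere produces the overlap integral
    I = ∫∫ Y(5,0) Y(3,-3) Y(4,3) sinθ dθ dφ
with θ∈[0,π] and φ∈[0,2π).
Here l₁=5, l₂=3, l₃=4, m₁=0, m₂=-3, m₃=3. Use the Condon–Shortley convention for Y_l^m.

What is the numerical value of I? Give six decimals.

-0.098140

m-sum 0 ✓  L=12 even ✓  2≤4≤8 ✓
Π(2lᵢ+1) = 11×7×9 = 693
triangle coeff Δ(5,3,4) = 1/180180
Σ_t [1,3]: t=1:−1/576 t=2:+1/144 t=3:−1/576 = 1/288
(3j)²=20/1001 [(5 3 4; 0 0 0)], sign=+1
Σ_t [0,0]: t=0:+1/5760 = 1/5760
(3j)²=5/572 [(5 3 4; 0 -3 3)], sign=-1
⇒ 4πI² = 225/1859
I = (-1)√(225/1859/(4π)) = -0.09814013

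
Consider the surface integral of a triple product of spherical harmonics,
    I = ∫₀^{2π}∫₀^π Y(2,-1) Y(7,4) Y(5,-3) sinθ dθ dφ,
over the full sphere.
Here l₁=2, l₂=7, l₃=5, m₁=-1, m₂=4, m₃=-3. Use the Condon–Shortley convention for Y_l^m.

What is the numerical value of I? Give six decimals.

m-sum 0 ✓  L=14 even ✓  5≤5≤9 ✓
Π(2lᵢ+1) = 5×15×11 = 825
triangle coeff Δ(2,7,5) = 1/15015
Σ_t [2,2]: t=2:+1/57600 = 1/57600
(3j)²=21/715 [(2 7 5; 0 0 0)], sign=-1
Σ_t [3,3]: t=3:−1/483840 = -1/483840
(3j)²=3/91 [(2 7 5; -1 4 -3)], sign=-1
⇒ 4πI² = 135/169
I = (+1)√(135/169/(4π)) = 0.25212656

0.252127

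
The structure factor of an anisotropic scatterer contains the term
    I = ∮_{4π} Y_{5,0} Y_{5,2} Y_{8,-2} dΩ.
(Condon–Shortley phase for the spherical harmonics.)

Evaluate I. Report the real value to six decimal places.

m-sum 0 ✓  L=18 even ✓  0≤8≤10 ✓
Π(2lᵢ+1) = 11×11×17 = 2057
triangle coeff Δ(5,5,8) = 1/37413090
Σ_t [0,2]: t=0:+1/1036800 t=1:−1/331776 t=2:+1/1036800 = -1/921600
(3j)²=490/46189 [(5 5 8; 0 0 0)], sign=-1
Σ_t [0,2]: t=0:+1/7257600 t=1:−1/829440 t=2:+1/1036800 = -1/9676800
(3j)²=15/46189 [(5 5 8; 0 2 -2)], sign=-1
⇒ 4πI² = 7350/1037153
I = (+1)√(7350/1037153/(4π)) = 0.02374747

0.023747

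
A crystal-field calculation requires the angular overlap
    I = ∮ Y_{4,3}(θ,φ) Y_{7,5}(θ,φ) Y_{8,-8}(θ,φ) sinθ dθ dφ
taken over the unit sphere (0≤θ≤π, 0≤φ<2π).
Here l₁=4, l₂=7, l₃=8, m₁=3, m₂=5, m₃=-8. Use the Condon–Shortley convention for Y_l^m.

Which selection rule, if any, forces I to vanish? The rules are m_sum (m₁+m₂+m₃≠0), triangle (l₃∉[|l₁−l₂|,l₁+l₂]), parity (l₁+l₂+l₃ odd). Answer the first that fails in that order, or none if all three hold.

Σmᵢ = 0  ✓
l₃∈[|l₁−l₂|,l₁+l₂]=[3,11], have l₃=8  ✓
Σlᵢ = 19 ⇒ odd  ✗

parity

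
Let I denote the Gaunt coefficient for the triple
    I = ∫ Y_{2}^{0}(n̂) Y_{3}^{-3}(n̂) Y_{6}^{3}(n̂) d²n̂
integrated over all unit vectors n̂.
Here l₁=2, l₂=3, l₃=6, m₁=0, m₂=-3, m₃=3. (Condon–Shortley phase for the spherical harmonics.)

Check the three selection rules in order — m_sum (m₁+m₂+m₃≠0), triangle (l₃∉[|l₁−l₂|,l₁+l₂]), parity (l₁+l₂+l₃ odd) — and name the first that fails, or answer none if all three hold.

triangle

azimuthal sum: 0 − 3 + 3 = 0  ✓
1 ≤ 6 ≤ 5 (triangle on l)  ✗
L = 2 + 3 + 6 = 11 (odd)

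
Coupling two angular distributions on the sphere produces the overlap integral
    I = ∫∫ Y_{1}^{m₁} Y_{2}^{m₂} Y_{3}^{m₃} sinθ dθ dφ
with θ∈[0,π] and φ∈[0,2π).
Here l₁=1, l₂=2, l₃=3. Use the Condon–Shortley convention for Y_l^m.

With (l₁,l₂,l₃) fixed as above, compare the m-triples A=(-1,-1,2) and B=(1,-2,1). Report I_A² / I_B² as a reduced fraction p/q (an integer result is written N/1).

10/1

l's match ⇒ only the (l;m) 3-j factors differ between A and B.
A: triangle coeff Δ(1,2,3) = 1/105; Σ_t [0,0]: t=0:+1/12 = 1/12; (3j)²=2/21 [(1 2 3; -1 -1 2)], sign=-1
B: triangle coeff Δ(1,2,3) = 1/105; Σ_t [0,0]: t=0:+1/48 = 1/48; (3j)²=1/105 [(1 2 3; 1 -2 1)], sign=+1
I_A²/I_B² = (2/21)/(1/105) = 10/1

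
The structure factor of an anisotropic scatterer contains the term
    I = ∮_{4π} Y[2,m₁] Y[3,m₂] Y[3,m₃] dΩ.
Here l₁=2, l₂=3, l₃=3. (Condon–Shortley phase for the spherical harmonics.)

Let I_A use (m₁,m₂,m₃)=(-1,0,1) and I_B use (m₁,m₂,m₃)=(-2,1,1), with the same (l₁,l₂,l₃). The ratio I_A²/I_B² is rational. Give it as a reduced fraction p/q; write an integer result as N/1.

Same 2,3,3: normalisation and zero-m 3j drop out of the ratio.
A: Δ: 2! 2! 4! / 9! → 1/3780; sum: t=1:−1/8 t=2:+1/12 = -1/24; 3j²(2 3 3; -1 0 1) = Δ·Π!·Σ² = 1/210  (sign -1)
B: Δ: 2! 2! 4! / 9! → 1/3780; sum: t=2:+1/16 = 1/16; 3j²(2 3 3; -2 1 1) = Δ·Π!·Σ² = 2/35  (sign +1)
I_A²/I_B² = (1/210)/(2/35) = 1/12

1/12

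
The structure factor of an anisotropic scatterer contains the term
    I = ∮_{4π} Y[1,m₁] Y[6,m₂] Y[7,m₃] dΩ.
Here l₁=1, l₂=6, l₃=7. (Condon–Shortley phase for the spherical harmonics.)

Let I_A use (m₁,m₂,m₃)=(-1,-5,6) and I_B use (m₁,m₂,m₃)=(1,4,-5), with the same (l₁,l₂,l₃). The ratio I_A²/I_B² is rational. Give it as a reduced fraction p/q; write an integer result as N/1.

l's match ⇒ only the (l;m) 3-j factors differ between A and B.
A: triangle coeff Δ(1,6,7) = 1/1365; Σ_t [0,0]: t=0:+1/79833600 = 1/79833600; (3j)²=2/35 [(1 6 7; -1 -5 6)], sign=-1
B: triangle coeff Δ(1,6,7) = 1/1365; Σ_t [0,0]: t=0:+1/14515200 = 1/14515200; (3j)²=22/455 [(1 6 7; 1 4 -5)], sign=+1
I_A²/I_B² = (2/35)/(22/455) = 13/11

13/11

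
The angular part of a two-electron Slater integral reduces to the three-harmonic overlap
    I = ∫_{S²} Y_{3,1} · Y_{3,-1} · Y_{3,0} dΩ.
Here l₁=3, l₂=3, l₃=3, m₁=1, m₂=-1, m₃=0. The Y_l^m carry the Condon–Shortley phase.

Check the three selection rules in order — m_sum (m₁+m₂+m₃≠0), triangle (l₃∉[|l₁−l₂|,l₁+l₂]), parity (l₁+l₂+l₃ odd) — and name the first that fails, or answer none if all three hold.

parity

Σmᵢ = 0  ✓
l₃∈[|l₁−l₂|,l₁+l₂]=[0,6], have l₃=3  ✓
Σlᵢ = 9 ⇒ odd  ✗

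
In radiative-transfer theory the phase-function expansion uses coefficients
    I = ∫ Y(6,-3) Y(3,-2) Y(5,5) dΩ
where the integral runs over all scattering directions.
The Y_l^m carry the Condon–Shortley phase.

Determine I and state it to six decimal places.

m-sum 0 ✓  L=14 even ✓  3≤5≤9 ✓
Π(2lᵢ+1) = 13×7×11 = 1001
triangle coeff Δ(6,3,5) = 1/675675
Σ_t [1,3]: t=1:−1/8640 t=2:+1/2304 t=3:−1/8640 = 7/34560
(3j)²=7/429 [(6 3 5; 0 0 0)], sign=-1
Σ_t [1,1]: t=1:−1/483840 = -1/483840
(3j)²=6/1001 [(6 3 5; -3 -2 5)], sign=-1
⇒ 4πI² = 14/143
I = (+1)√(14/143/(4π)) = 0.08826552

0.088266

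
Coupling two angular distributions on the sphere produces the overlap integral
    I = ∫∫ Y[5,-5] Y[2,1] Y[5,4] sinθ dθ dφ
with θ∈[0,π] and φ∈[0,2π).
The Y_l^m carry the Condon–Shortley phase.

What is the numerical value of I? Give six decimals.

-0.187924

Checks pass: Σm=0; 12 even; l₃=5∈[3,7].
(2·5+1)(2·2+1)(2·5+1) = 605
Δ: 2! 8! 2! / 13! → 1/38610
sum: t=0:+1/2880 t=1:−1/576 t=2:+1/2880 = -1/960
3j²(5 2 5; 0 0 0) = Δ·Π!·Σ² = 10/429  (sign +1)
sum: t=2:+1/80640 = 1/80640
3j²(5 2 5; -5 1 4) = Δ·Π!·Σ² = 9/286  (sign -1)
combine: 4πI² = 605·10/429·9/286 = 75/169
take √, sign -1: I = -0.18792404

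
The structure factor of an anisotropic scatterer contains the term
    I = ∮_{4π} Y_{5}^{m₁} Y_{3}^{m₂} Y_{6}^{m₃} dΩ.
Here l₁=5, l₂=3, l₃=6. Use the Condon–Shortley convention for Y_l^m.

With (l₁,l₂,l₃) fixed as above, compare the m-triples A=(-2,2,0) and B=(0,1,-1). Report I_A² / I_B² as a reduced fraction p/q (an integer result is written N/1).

Same 5,3,6: normalisation and zero-m 3j drop out of the ratio.
A: Δ: 2! 8! 4! / 15! → 1/675675; sum: t=1:−1/34560 t=2:+1/8640 = 1/11520; 3j²(5 3 6; -2 2 0) = Δ·Π!·Σ² = 3/143  (sign +1)
B: Δ: 2! 8! 4! / 15! → 1/675675; sum: t=0:+1/34560 t=1:−1/3456 t=2:+1/5760 = -1/11520; 3j²(5 3 6; 0 1 -1) = Δ·Π!·Σ² = 2/429  (sign +1)
I_A²/I_B² = (3/143)/(2/429) = 9/2

9/2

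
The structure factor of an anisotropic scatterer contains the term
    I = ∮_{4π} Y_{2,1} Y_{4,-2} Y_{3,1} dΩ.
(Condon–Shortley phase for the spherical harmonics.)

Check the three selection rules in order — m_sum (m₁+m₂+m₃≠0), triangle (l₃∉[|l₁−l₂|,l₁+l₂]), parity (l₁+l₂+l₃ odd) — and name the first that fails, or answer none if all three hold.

m₁+m₂+m₃ = 1 − 2 + 1 = 0  ✓
triangle: |2−4|=2 ≤ l₃=3 ≤ 2+4=6  ✓
parity: l₁+l₂+l₃ = 9 is odd  ✗

parity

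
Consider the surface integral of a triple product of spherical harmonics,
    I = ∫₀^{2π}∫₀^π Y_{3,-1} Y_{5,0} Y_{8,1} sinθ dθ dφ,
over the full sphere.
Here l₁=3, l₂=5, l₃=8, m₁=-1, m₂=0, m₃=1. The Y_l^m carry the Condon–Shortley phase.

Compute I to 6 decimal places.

-0.215961

m-sum 0 ✓  L=16 even ✓  2≤8≤8 ✓
Π(2lᵢ+1) = 7×11×17 = 1309
triangle coeff Δ(3,5,8) = 1/136136
Σ_t [0,0]: t=0:+1/518400 = 1/518400
(3j)²=56/2431 [(3 5 8; 0 0 0)], sign=+1
Σ_t [0,0]: t=0:+1/691200 = 1/691200
(3j)²=189/9724 [(3 5 8; -1 0 1)], sign=-1
⇒ 4πI² = 18522/31603
I = (-1)√(18522/31603/(4π)) = -0.21596076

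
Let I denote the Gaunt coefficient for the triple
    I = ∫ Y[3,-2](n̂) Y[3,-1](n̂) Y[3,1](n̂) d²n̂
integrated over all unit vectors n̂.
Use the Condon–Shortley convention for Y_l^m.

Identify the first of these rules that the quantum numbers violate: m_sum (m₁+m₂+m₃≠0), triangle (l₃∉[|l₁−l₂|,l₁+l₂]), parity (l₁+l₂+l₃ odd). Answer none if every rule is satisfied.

m_sum

azimuthal sum: -2 − 1 + 1 = -2  ✗
0 ≤ 3 ≤ 6 (triangle on l)
L = 3 + 3 + 3 = 9 (odd)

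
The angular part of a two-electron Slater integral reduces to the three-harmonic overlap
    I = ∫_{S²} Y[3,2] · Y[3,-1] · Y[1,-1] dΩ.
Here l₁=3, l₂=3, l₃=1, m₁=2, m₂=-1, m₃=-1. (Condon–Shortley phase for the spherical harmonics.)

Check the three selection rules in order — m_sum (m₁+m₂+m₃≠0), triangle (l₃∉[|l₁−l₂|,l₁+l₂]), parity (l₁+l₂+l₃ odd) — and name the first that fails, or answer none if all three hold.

m₁+m₂+m₃ = 2 − 1 − 1 = 0  ✓
triangle: |3−3|=0 ≤ l₃=1 ≤ 3+3=6  ✓
parity: l₁+l₂+l₃ = 7 is odd  ✗

parity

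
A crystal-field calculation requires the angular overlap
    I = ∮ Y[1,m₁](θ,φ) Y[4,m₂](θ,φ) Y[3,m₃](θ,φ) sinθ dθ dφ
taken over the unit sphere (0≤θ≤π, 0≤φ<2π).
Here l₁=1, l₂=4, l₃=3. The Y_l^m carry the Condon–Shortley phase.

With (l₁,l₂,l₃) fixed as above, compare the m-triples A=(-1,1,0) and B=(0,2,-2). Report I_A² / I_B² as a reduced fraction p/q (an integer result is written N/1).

Same 1,4,3: normalisation and zero-m 3j drop out of the ratio.
A: Δ: 2! 0! 6! / 9! → 1/252; sum: t=2:+1/72 = 1/72; 3j²(1 4 3; -1 1 0) = Δ·Π!·Σ² = 5/126  (sign -1)
B: Δ: 2! 0! 6! / 9! → 1/252; sum: t=1:−1/120 = -1/120; 3j²(1 4 3; 0 2 -2) = Δ·Π!·Σ² = 1/21  (sign +1)
I_A²/I_B² = (5/126)/(1/21) = 5/6

5/6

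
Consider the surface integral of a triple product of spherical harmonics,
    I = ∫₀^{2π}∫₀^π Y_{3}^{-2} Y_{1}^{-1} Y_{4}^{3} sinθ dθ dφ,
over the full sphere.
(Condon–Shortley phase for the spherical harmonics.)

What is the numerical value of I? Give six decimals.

-0.282095

m-sum 0 ✓  L=8 even ✓  2≤4≤4 ✓
Π(2lᵢ+1) = 7×3×9 = 189
triangle coeff Δ(3,1,4) = 1/252
Σ_t [0,0]: t=0:+1/36 = 1/36
(3j)²=4/63 [(3 1 4; 0 0 0)], sign=+1
Σ_t [0,0]: t=0:+1/240 = 1/240
(3j)²=1/12 [(3 1 4; -2 -1 3)], sign=-1
⇒ 4πI² = 1/1
I = (-1)√(1/1/(4π)) = -0.28209479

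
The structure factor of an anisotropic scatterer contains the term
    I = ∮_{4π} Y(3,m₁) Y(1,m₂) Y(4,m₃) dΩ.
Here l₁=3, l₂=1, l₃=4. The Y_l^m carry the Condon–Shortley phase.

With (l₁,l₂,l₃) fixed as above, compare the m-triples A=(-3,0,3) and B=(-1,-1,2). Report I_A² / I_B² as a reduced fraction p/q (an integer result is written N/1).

Same 3,1,4: normalisation and zero-m 3j drop out of the ratio.
A: Δ: 0! 6! 2! / 9! → 1/252; sum: t=0:+1/720 = 1/720; 3j²(3 1 4; -3 0 3) = Δ·Π!·Σ² = 1/36  (sign -1)
B: Δ: 0! 6! 2! / 9! → 1/252; sum: t=0:+1/96 = 1/96; 3j²(3 1 4; -1 -1 2) = Δ·Π!·Σ² = 5/84  (sign +1)
I_A²/I_B² = (1/36)/(5/84) = 7/15

7/15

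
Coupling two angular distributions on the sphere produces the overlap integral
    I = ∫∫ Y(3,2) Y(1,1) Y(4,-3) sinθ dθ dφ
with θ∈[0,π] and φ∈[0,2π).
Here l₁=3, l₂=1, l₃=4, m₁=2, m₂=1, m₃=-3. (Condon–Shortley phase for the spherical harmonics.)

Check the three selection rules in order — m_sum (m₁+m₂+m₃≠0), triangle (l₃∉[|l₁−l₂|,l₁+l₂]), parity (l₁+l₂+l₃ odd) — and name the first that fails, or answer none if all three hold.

azimuthal sum: 2 + 1 − 3 = 0  ✓
2 ≤ 4 ≤ 4 (triangle on l)  ✓
L = 3 + 1 + 4 = 8 (even)  ✓

none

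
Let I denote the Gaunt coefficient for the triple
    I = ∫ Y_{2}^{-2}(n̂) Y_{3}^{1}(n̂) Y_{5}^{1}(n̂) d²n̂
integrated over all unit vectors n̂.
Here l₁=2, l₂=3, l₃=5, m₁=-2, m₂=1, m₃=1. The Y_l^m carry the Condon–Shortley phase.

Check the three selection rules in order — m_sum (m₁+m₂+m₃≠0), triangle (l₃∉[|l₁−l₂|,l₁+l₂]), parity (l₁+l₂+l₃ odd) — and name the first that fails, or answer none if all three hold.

azimuthal sum: -2 + 1 + 1 = 0  ✓
1 ≤ 5 ≤ 5 (triangle on l)  ✓
L = 2 + 3 + 5 = 10 (even)  ✓

none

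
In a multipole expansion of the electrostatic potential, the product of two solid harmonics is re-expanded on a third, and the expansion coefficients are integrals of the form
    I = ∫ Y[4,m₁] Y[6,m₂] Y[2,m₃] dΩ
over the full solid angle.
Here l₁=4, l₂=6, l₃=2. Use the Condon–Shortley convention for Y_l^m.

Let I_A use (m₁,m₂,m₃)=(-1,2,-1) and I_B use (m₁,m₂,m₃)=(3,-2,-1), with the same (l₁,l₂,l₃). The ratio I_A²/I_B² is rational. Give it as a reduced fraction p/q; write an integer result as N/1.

7/1

Same 4,6,2: normalisation and zero-m 3j drop out of the ratio.
A: Δ: 8! 0! 4! / 13! → 1/6435; sum: t=5:−1/4320 = -1/4320; 3j²(4 6 2; -1 2 -1) = Δ·Π!·Σ² = 224/6435  (sign +1)
B: Δ: 8! 0! 4! / 13! → 1/6435; sum: t=1:−1/30240 = -1/30240; 3j²(4 6 2; 3 -2 -1) = Δ·Π!·Σ² = 32/6435  (sign +1)
I_A²/I_B² = (224/6435)/(32/6435) = 7/1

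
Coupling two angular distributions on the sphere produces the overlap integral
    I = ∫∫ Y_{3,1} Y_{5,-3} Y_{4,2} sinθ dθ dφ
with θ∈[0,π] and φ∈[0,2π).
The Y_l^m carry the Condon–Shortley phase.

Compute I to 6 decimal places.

-0.144236

m-sum 0 ✓  L=12 even ✓  2≤4≤8 ✓
Π(2lᵢ+1) = 7×11×9 = 693
triangle coeff Δ(3,5,4) = 1/180180
Σ_t [1,3]: t=1:−1/576 t=2:+1/144 t=3:−1/576 = 1/288
(3j)²=20/1001 [(3 5 4; 0 0 0)], sign=+1
Σ_t [0,2]: t=0:+1/2304 t=1:−1/720 t=2:+1/5760 = -1/1280
(3j)²=27/1430 [(3 5 4; 1 -3 2)], sign=-1
⇒ 4πI² = 486/1859
I = (-1)√(486/1859/(4π)) = -0.14423595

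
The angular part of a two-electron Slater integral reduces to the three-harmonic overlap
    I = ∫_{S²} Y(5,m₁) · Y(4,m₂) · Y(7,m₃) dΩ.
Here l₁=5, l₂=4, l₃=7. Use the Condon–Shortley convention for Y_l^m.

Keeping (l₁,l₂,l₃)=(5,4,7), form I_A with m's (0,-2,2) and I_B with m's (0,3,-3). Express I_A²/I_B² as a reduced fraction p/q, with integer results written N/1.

l's match ⇒ only the (l;m) 3-j factors differ between A and B.
A: triangle coeff Δ(5,4,7) = 1/6126120; Σ_t [0,2]: t=0:+1/69120 t=1:−1/69120 t=2:+1/1036800 = 1/1036800; (3j)²=1/7293 [(5 4 7; 0 -2 2)], sign=-1
B: triangle coeff Δ(5,4,7) = 1/6126120; Σ_t [1,2]: t=1:−1/414720 t=2:+1/172800 = 7/2073600; (3j)²=343/29172 [(5 4 7; 0 3 -3)], sign=+1
I_A²/I_B² = (1/7293)/(343/29172) = 4/343

4/343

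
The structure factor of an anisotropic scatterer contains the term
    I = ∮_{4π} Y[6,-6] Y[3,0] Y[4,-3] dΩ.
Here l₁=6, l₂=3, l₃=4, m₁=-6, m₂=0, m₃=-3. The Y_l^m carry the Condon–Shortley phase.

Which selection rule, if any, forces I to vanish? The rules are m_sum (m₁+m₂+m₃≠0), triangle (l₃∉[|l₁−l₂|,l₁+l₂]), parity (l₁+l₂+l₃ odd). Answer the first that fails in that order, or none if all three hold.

Σmᵢ = -9  ✗
l₃∈[|l₁−l₂|,l₁+l₂]=[3,9], have l₃=4
Σlᵢ = 13 ⇒ odd

m_sum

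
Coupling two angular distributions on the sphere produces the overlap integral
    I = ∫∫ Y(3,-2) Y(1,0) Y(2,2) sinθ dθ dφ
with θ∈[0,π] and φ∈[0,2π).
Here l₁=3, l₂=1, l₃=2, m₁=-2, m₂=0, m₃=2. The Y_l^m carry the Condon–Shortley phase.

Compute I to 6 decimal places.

Rules hold: Σm=0, L=6 even, 2≤2≤4.
N = 7·3·5 = 105
Δ = 2!·4!·0!/7! = 1/105
Racah Σ t=1..1: t=1:−1/4 = -1/4
⇒ 3j(3 1 2; 0 0 0)² = 3/35, sgn -1
Racah Σ t=1..1: t=1:−1/24 = -1/24
⇒ 3j(3 1 2; -2 0 2)² = 1/21, sgn -1
4πI² = N·(3j₀)²·(3jₘ)² = 3/7
I = +1·√(0.428571/4π) = 0.18467439

0.184674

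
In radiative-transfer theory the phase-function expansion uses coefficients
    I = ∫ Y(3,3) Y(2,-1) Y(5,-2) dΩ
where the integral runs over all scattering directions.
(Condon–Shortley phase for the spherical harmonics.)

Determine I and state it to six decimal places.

0.063396

m-sum 0 ✓  L=10 even ✓  1≤5≤5 ✓
Π(2lᵢ+1) = 7×5×11 = 385
triangle coeff Δ(3,2,5) = 1/2310
Σ_t [0,0]: t=0:+1/144 = 1/144
(3j)²=10/231 [(3 2 5; 0 0 0)], sign=-1
Σ_t [0,0]: t=0:+1/4320 = 1/4320
(3j)²=1/330 [(3 2 5; 3 -1 -2)], sign=-1
⇒ 4πI² = 5/99
I = (+1)√(5/99/(4π)) = 0.06339609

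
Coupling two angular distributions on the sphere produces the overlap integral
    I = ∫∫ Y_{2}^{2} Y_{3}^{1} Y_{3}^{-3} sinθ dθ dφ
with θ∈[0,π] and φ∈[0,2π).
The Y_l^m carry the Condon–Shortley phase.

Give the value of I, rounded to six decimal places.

0.132981

Rules hold: Σm=0, L=8 even, 1≤3≤5.
N = 5·7·7 = 245
Δ = 2!·2!·4!/9! = 1/3780
Racah Σ t=0..2: t=0:+1/24 t=1:−1/4 t=2:+1/24 = -1/6
⇒ 3j(2 3 3; 0 0 0)² = 4/105, sgn +1
Racah Σ t=0..0: t=0:+1/96 = 1/96
⇒ 3j(2 3 3; 2 1 -3)² = 1/42, sgn +1
4πI² = N·(3j₀)²·(3jₘ)² = 2/9
I = +1·√(0.222222/4π) = 0.13298076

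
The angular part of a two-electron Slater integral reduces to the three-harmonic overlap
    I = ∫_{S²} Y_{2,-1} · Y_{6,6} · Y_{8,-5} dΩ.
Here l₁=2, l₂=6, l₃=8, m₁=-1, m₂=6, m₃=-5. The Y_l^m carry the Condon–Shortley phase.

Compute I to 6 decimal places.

m-sum 0 ✓  L=16 even ✓  4≤8≤8 ✓
Π(2lᵢ+1) = 5×13×17 = 1105
triangle coeff Δ(2,6,8) = 1/30940
Σ_t [0,0]: t=0:+1/2073600 = 1/2073600
(3j)²=28/1105 [(2 6 8; 0 0 0)], sign=+1
Σ_t [0,0]: t=0:+1/2874009600 = 1/2874009600
(3j)²=1/2380 [(2 6 8; -1 6 -5)], sign=-1
⇒ 4πI² = 1/85
I = (-1)√(1/85/(4π)) = -0.03059748

-0.030597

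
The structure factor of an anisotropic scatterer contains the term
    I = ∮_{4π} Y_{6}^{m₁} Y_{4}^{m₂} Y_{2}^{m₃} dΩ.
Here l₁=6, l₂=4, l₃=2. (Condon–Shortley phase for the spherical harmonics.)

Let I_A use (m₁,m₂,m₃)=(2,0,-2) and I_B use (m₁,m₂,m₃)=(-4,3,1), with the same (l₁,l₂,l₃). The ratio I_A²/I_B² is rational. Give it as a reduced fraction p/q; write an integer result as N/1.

7/24

l's match ⇒ only the (l;m) 3-j factors differ between A and B.
A: triangle coeff Δ(6,4,2) = 1/6435; Σ_t [4,4]: t=4:+1/13824 = 1/13824; (3j)²=14/1287 [(6 4 2; 2 0 -2)], sign=+1
B: triangle coeff Δ(6,4,2) = 1/6435; Σ_t [7,7]: t=7:−1/30240 = -1/30240; (3j)²=16/429 [(6 4 2; -4 3 1)], sign=+1
I_A²/I_B² = (14/1287)/(16/429) = 7/24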